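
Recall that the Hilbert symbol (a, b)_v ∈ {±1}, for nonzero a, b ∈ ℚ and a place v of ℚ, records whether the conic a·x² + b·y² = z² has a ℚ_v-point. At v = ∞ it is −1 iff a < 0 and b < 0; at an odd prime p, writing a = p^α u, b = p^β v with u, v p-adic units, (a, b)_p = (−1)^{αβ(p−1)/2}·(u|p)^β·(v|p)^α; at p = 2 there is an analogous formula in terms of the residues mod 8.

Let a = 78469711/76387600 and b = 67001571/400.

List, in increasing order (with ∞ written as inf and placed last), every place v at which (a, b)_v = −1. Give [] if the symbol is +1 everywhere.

[2, 29]

Mod squares: a ≡ 31, b ≡ 899. Check v ∈ {∞, 2, 3, 5, 7, 13, 19, 23, 29, 31, 37, 43}.
v=∞: 31 > 0 and 899 > 0  ⇒  (a,b)_∞ = +1.
v=31: a=31^1·(≡25), b=31^1·(≡24) mod 31; (25|31)=+1, (24|31)=-1; (−1)^{1·1·15}·(+1)^1·(-1)^1 = +1.
v=19: a=19^-2·(≡14), b=19^0·(≡9) mod 19; (14|19)=-1, (9|19)=+1; (−1)^{-2·0·9}·(-1)^0·(+1)^-2 = +1.
v=23: a=23^-2·(≡6), b=23^0·(≡2) mod 23; (6|23)=+1, (2|23)=+1; (−1)^{-2·0·11}·(+1)^0·(+1)^-2 = +1.
v=13: a=13^0·(≡7), b=13^2·(≡5) mod 13; (7|13)=-1, (5|13)=-1; (−1)^{0·2·6}·(-1)^2·(-1)^0 = +1.
v=29: a=29^0·(≡18), b=29^1·(≡10) mod 29; (18|29)=-1, (10|29)=-1; (−1)^{0·1·14}·(-1)^1·(-1)^0 = -1.
v=3: a=3^0·(≡1), b=3^2·(≡2) mod 3; (1|3)=+1, (2|3)=-1; (−1)^{0·2·1}·(+1)^2·(-1)^0 = +1.
v=7: a=7^0·(≡6), b=7^2·(≡6) mod 7; (6|7)=-1, (6|7)=-1; (−1)^{0·2·3}·(-1)^2·(-1)^0 = +1.
v=2: v_2(a)=-4, v_2(b)=-4; units ≡ 7, 3 (mod 8); ε·ε+αω+βω = 1·1+-4·1+-4·0 ≡ 1  ⇒  (a,b)_2 = -1.
v=37: a=37^2·(≡29), b=37^0·(≡25) mod 37; (29|37)=-1, (25|37)=+1; (−1)^{2·0·18}·(-1)^0·(+1)^2 = +1.
v=5: a=5^-2·(≡4), b=5^-2·(≡1) mod 5; (4|5)=+1, (1|5)=+1; (−1)^{-2·-2·2}·(+1)^-2·(+1)^-2 = +1.
v=43: a=43^2·(≡11), b=43^0·(≡30) mod 43; (11|43)=+1, (30|43)=-1; (−1)^{2·0·21}·(+1)^0·(-1)^2 = +1.
|Ram(31, 899)| = 2, even; anisotropic at {2, 29}.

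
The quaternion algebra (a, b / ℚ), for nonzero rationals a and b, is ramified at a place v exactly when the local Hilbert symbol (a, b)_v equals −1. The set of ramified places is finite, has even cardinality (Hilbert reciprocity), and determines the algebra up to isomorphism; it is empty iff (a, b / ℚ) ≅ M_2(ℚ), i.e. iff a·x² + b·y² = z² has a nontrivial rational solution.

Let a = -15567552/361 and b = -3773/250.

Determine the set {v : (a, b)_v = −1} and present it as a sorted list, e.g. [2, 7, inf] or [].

Mod squares: a ≡ -3003, b ≡ -770. Check v ∈ {∞, 2, 3, 5, 7, 11, 13, 19}.
v=19: a=19^-2·(≡3), b=19^0·(≡9) mod 19; (3|19)=-1, (9|19)=+1; (−1)^{-2·0·9}·(-1)^0·(+1)^-2 = +1.
v=7: a=7^1·(≡5), b=7^3·(≡2) mod 7; (5|7)=-1, (2|7)=+1; (−1)^{1·3·3}·(-1)^3·(+1)^1 = +1.
v=11: a=11^1·(≡8), b=11^1·(≡8) mod 11; (8|11)=-1, (8|11)=-1; (−1)^{1·1·5}·(-1)^1·(-1)^1 = -1.
v=∞: -3003 < 0 and -770 < 0  ⇒  (a,b)_∞ = -1.
v=2: v_2(a)=6, v_2(b)=-1; units ≡ 5, 7 (mod 8); ε·ε+αω+βω = 0·1+6·0+-1·1 ≡ 1  ⇒  (a,b)_2 = -1.
v=5: a=5^0·(≡3), b=5^-3·(≡1) mod 5; (3|5)=-1, (1|5)=+1; (−1)^{0·-3·2}·(-1)^-3·(+1)^0 = -1.
v=13: a=13^1·(≡3), b=13^0·(≡12) mod 13; (3|13)=+1, (12|13)=+1; (−1)^{1·0·6}·(+1)^0·(+1)^1 = +1.
v=3: a=3^5·(≡1), b=3^0·(≡1) mod 3; (1|3)=+1, (1|3)=+1; (−1)^{5·0·1}·(+1)^0·(+1)^5 = +1.
|Ram(-3003, -770)| = 4, even; anisotropic at {2, 5, 11, ∞}.

[2, 5, 11, inf]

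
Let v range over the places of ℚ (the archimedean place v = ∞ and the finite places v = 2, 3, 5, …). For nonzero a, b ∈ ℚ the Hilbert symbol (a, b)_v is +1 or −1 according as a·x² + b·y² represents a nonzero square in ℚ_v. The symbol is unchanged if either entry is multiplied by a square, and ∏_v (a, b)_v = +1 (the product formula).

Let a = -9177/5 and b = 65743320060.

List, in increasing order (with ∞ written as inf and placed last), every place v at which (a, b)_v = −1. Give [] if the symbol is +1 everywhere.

[2, 3, 7, 11, 31, 43]

Mod squares: a ≡ -45885, b ≡ 5058735. Check v ∈ {∞, 2, 3, 5, 7, 11, 19, 23, 31, 43}.
v=3: a=3^1·(≡2), b=3^3·(≡2) mod 3; (2|3)=-1, (2|3)=-1; (−1)^{1·3·1}·(-1)^3·(-1)^1 = -1.
v=11: a=11^0·(≡6), b=11^1·(≡7) mod 11; (6|11)=-1, (7|11)=-1; (−1)^{0·1·5}·(-1)^1·(-1)^0 = -1.
v=7: a=7^1·(≡1), b=7^0·(≡5) mod 7; (1|7)=+1, (5|7)=-1; (−1)^{1·0·3}·(+1)^0·(-1)^1 = -1.
v=23: a=23^1·(≡3), b=23^1·(≡19) mod 23; (3|23)=+1, (19|23)=-1; (−1)^{1·1·11}·(+1)^1·(-1)^1 = +1.
v=∞: -45885 < 0 and 5058735 > 0  ⇒  (a,b)_∞ = +1.
v=43: a=43^0·(≡5), b=43^1·(≡13) mod 43; (5|43)=-1, (13|43)=+1; (−1)^{0·1·21}·(-1)^1·(+1)^0 = -1.
v=31: a=31^0·(≡6), b=31^1·(≡7) mod 31; (6|31)=-1, (7|31)=+1; (−1)^{0·1·15}·(-1)^1·(+1)^0 = -1.
v=2: v_2(a)=0, v_2(b)=2; units ≡ 3, 7 (mod 8); ε·ε+αω+βω = 1·1+0·0+2·1 ≡ 1  ⇒  (a,b)_2 = -1.
v=5: a=5^-1·(≡3), b=5^1·(≡2) mod 5; (3|5)=-1, (2|5)=-1; (−1)^{-1·1·2}·(-1)^1·(-1)^-1 = +1.
v=19: a=19^1·(≡6), b=19^2·(≡11) mod 19; (6|19)=+1, (11|19)=+1; (−1)^{1·2·9}·(+1)^2·(+1)^1 = +1.
Ram(-45885, 5058735) = {2, 3, 7, 11, 31, 43}; no ℚ_2-point on the conic.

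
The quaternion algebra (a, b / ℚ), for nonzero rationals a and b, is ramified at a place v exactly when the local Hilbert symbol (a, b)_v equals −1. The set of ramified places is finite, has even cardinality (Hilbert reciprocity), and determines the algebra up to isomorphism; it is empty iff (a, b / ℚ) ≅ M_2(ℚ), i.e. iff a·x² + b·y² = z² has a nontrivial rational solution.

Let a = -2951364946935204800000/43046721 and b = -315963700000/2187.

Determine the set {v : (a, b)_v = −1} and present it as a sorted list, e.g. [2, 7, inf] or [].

(a, b) ≡ (-54230, -390) mod (ℚ^×)²; places V = {2, 3, 5, 7, 11, 13, 17, 29, ∞}.
(a,b)_∞: sgn(-54230)=−, sgn(-390)=−, so -1.
(a,b)_13: α=4, u≡11; β=1, v≡3 (mod 13); (11|13)=-1, (3|13)=+1; sign (−1)^0·-1^1·+1^4 = -1.
(a,b)_5: α=5, u≡4; β=5, v≡3 (mod 5); (4|5)=+1, (3|5)=-1; sign (−1)^0·+1^5·-1^5 = -1.
(a,b)_29: α=3, u≡14; β=2, v≡28 (mod 29); (14|29)=-1, (28|29)=+1; sign (−1)^0·-1^2·+1^3 = +1.
(a,b)_3: α=-16, u≡1; β=-7, v≡2 (mod 3); (1|3)=+1, (2|3)=-1; sign (−1)^0·+1^-7·-1^-16 = +1.
(a,b)_11: α=1, u≡4; β=0, v≡7 (mod 11); (4|11)=+1, (7|11)=-1; sign (−1)^0·+1^0·-1^1 = -1.
(a,b)_17: α=3, u≡10; β=2, v≡2 (mod 17); (10|17)=-1, (2|17)=+1; sign (−1)^0·-1^2·+1^3 = +1.
(a,b)_2: α=9, β=5; u≡5, v≡5 (mod 8); ε(u)ε(v)=0·0, αω(v)=9·1, βω(u)=5·1; sum ≡ 0  ⇒  +1.
(a,b)_7: α=2, u≡3; β=0, v≡1 (mod 7); (3|7)=-1, (1|7)=+1; sign (−1)^0·-1^0·+1^2 = +1.
(-54230, -390 / ℚ) ramifies at {5, 11, 13, ∞}: a division algebra.

[5, 11, 13, inf]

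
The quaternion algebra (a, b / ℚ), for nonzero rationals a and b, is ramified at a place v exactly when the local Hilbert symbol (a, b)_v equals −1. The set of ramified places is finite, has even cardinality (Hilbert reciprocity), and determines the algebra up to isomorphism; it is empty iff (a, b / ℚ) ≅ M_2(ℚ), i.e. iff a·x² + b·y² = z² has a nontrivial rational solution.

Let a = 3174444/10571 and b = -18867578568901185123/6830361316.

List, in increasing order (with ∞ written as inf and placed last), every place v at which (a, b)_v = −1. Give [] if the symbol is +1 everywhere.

[11, 17]

Mod squares: a ≡ 969969, b ≡ -3. Check v ∈ {∞, 2, 3, 7, 11, 13, 17, 19, 23, 31, 43}.
v=2: v_2(a)=2, v_2(b)=-2; units ≡ 1, 5 (mod 8); ε·ε+αω+βω = 0·0+2·1+-2·0 ≡ 0  ⇒  (a,b)_2 = +1.
v=17: a=17^1·(≡10), b=17^0·(≡10) mod 17; (10|17)=-1, (10|17)=-1; (−1)^{1·0·8}·(-1)^0·(-1)^1 = -1.
v=43: a=43^0·(≡29), b=43^-2·(≡10) mod 43; (29|43)=-1, (10|43)=+1; (−1)^{0·-2·21}·(-1)^-2·(+1)^0 = +1.
v=23: a=23^0·(≡12), b=23^2·(≡17) mod 23; (12|23)=+1, (17|23)=-1; (−1)^{0·2·11}·(+1)^2·(-1)^0 = +1.
v=19: a=19^1·(≡4), b=19^2·(≡17) mod 19; (4|19)=+1, (17|19)=+1; (−1)^{1·2·9}·(+1)^2·(+1)^1 = +1.
v=∞: 969969 > 0 and -3 < 0  ⇒  (a,b)_∞ = +1.
v=13: a=13^1·(≡11), b=13^4·(≡10) mod 13; (11|13)=-1, (10|13)=+1; (−1)^{1·4·6}·(-1)^4·(+1)^1 = +1.
v=11: a=11^-1·(≡5), b=11^2·(≡2) mod 11; (5|11)=+1, (2|11)=-1; (−1)^{-1·2·5}·(+1)^2·(-1)^-1 = -1.
v=31: a=31^-2·(≡4), b=31^-4·(≡10) mod 31; (4|31)=+1, (10|31)=+1; (−1)^{-2·-4·15}·(+1)^-4·(+1)^-2 = +1.
v=3: a=3^3·(≡1), b=3^5·(≡2) mod 3; (1|3)=+1, (2|3)=-1; (−1)^{3·5·1}·(+1)^5·(-1)^3 = +1.
v=7: a=7^1·(≡4), b=7^6·(≡4) mod 7; (4|7)=+1, (4|7)=+1; (−1)^{1·6·3}·(+1)^6·(+1)^1 = +1.
Ram(969969, -3) = {11, 17}; no ℚ_11-point on the conic.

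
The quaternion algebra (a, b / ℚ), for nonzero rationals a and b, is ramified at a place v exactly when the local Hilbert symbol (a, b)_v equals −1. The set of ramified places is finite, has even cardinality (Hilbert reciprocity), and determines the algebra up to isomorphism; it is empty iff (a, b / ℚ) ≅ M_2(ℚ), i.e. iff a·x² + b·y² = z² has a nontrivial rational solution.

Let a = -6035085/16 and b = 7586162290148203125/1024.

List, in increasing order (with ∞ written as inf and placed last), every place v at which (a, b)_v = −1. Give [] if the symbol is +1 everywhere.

(a, b) ≡ (-13685, 146965) mod (ℚ^×)²; places V = {2, 3, 5, 7, 13, 17, 19, 23, ∞}.
(a,b)_2: α=-4, β=-10; u≡3, v≡5 (mod 8); ε(u)ε(v)=1·0, αω(v)=-4·1, βω(u)=-10·1; sum ≡ 0  ⇒  +1.
(a,b)_13: α=0, u≡3; β=1, v≡8 (mod 13); (3|13)=+1, (8|13)=-1; sign (−1)^0·+1^1·-1^0 = +1.
(a,b)_23: α=1, u≡18; β=2, v≡9 (mod 23); (18|23)=+1, (9|23)=+1; sign (−1)^0·+1^2·+1^1 = +1.
(a,b)_∞: sgn(-13685)=−, sgn(146965)=+, so +1.
(a,b)_17: α=1, u≡11; β=3, v≡1 (mod 17); (11|17)=-1, (1|17)=+1; sign (−1)^0·-1^3·+1^1 = -1.
(a,b)_5: α=1, u≡3; β=7, v≡3 (mod 5); (3|5)=-1, (3|5)=-1; sign (−1)^0·-1^7·-1^1 = +1.
(a,b)_7: α=3, u≡5; β=5, v≡2 (mod 7); (5|7)=-1, (2|7)=+1; sign (−1)^1·-1^5·+1^3 = +1.
(a,b)_19: α=0, u≡13; β=1, v≡10 (mod 19); (13|19)=-1, (10|19)=-1; sign (−1)^0·-1^1·-1^0 = -1.
(a,b)_3: α=2, u≡1; β=2, v≡1 (mod 3); (1|3)=+1, (1|3)=+1; sign (−1)^0·+1^2·+1^2 = +1.
|Ram(-13685, 146965)| = 2, even; anisotropic at {17, 19}.

[17, 19]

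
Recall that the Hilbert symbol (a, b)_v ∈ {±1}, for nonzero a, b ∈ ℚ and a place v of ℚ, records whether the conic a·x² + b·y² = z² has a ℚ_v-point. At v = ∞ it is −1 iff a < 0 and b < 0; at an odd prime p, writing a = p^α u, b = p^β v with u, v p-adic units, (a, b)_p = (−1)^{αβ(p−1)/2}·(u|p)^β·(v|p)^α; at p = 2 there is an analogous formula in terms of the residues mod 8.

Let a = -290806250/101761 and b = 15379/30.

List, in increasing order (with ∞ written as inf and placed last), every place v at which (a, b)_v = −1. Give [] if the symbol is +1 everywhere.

Mod squares: a ≡ -1610, b ≡ 2730. Check v ∈ {∞, 2, 3, 5, 7, 11, 13, 17, 23, 29}.
v=2: v_2(a)=1, v_2(b)=-1; units ≡ 3, 5 (mod 8); ε·ε+αω+βω = 1·0+1·1+-1·1 ≡ 0  ⇒  (a,b)_2 = +1.
v=29: a=29^-2·(≡19), b=29^0·(≡9) mod 29; (19|29)=-1, (9|29)=+1; (−1)^{-2·0·14}·(-1)^0·(+1)^-2 = +1.
v=7: a=7^1·(≡2), b=7^1·(≡3) mod 7; (2|7)=+1, (3|7)=-1; (−1)^{1·1·3}·(+1)^1·(-1)^1 = +1.
v=5: a=5^5·(≡2), b=5^-1·(≡4) mod 5; (2|5)=-1, (4|5)=+1; (−1)^{5·-1·2}·(-1)^-1·(+1)^5 = -1.
v=∞: -1610 < 0 and 2730 > 0  ⇒  (a,b)_∞ = +1.
v=17: a=17^2·(≡3), b=17^0·(≡10) mod 17; (3|17)=-1, (10|17)=-1; (−1)^{2·0·8}·(-1)^0·(-1)^2 = +1.
v=13: a=13^0·(≡11), b=13^3·(≡5) mod 13; (11|13)=-1, (5|13)=-1; (−1)^{0·3·6}·(-1)^3·(-1)^0 = -1.
v=23: a=23^1·(≡7), b=23^0·(≡12) mod 23; (7|23)=-1, (12|23)=+1; (−1)^{1·0·11}·(-1)^0·(+1)^1 = +1.
v=11: a=11^-2·(≡7), b=11^0·(≡7) mod 11; (7|11)=-1, (7|11)=-1; (−1)^{-2·0·5}·(-1)^0·(-1)^-2 = +1.
v=3: a=3^0·(≡1), b=3^-1·(≡1) mod 3; (1|3)=+1, (1|3)=+1; (−1)^{0·-1·1}·(+1)^-1·(+1)^0 = +1.
|Ram(-1610, 2730)| = 2, even; anisotropic at {5, 13}.

[5, 13]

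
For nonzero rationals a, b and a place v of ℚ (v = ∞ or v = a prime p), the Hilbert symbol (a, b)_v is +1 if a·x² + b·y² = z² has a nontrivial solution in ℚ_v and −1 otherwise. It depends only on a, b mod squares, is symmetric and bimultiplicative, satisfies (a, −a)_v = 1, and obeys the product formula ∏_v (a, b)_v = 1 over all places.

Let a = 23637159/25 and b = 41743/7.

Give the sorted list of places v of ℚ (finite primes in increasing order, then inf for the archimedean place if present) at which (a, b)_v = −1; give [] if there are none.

[13, 31]

Mod squares: a ≡ 53599, b ≡ 1729. Check v ∈ {∞, 2, 3, 5, 7, 13, 19, 31}.
v=3: a=3^2·(≡1), b=3^0·(≡1) mod 3; (1|3)=+1, (1|3)=+1; (−1)^{2·0·1}·(+1)^0·(+1)^2 = +1.
v=∞: 53599 > 0 and 1729 > 0  ⇒  (a,b)_∞ = +1.
v=7: a=7^3·(≡3), b=7^-1·(≡2) mod 7; (3|7)=-1, (2|7)=+1; (−1)^{3·-1·3}·(-1)^-1·(+1)^3 = +1.
v=19: a=19^1·(≡6), b=19^1·(≡18) mod 19; (6|19)=+1, (18|19)=-1; (−1)^{1·1·9}·(+1)^1·(-1)^1 = +1.
v=5: a=5^-2·(≡4), b=5^0·(≡4) mod 5; (4|5)=+1, (4|5)=+1; (−1)^{-2·0·2}·(+1)^0·(+1)^-2 = +1.
v=31: a=31^1·(≡3), b=31^0·(≡29) mod 31; (3|31)=-1, (29|31)=-1; (−1)^{1·0·15}·(-1)^0·(-1)^1 = -1.
v=2: v_2(a)=0, v_2(b)=0; units ≡ 7, 1 (mod 8); ε·ε+αω+βω = 1·0+0·0+0·0 ≡ 0  ⇒  (a,b)_2 = +1.
v=13: a=13^1·(≡2), b=13^3·(≡12) mod 13; (2|13)=-1, (12|13)=+1; (−1)^{1·3·6}·(-1)^3·(+1)^1 = -1.
(53599, 1729 / ℚ) ramifies at {13, 31}: a division algebra.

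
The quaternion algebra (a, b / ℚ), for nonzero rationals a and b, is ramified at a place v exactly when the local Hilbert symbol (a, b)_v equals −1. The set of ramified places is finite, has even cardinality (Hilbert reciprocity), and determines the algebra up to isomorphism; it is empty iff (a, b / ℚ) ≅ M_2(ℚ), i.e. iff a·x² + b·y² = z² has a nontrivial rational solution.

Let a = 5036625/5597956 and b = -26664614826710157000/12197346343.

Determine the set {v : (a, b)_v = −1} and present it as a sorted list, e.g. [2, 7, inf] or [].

Mod squares: a ≡ 185, b ≡ -93310. Check v ∈ {∞, 2, 3, 5, 7, 11, 13, 19, 31, 37, 43}.
v=31: a=31^0·(≡30), b=31^1·(≡14) mod 31; (30|31)=-1, (14|31)=+1; (−1)^{0·1·15}·(-1)^1·(+1)^0 = -1.
v=11: a=11^2·(≡1), b=11^4·(≡3) mod 11; (1|11)=+1, (3|11)=+1; (−1)^{2·4·5}·(+1)^4·(+1)^2 = +1.
v=5: a=5^3·(≡3), b=5^3·(≡3) mod 5; (3|5)=-1, (3|5)=-1; (−1)^{3·3·2}·(-1)^3·(-1)^3 = +1.
v=3: a=3^2·(≡2), b=3^6·(≡2) mod 3; (2|3)=-1, (2|3)=-1; (−1)^{2·6·1}·(-1)^6·(-1)^2 = +1.
v=∞: 185 > 0 and -93310 < 0  ⇒  (a,b)_∞ = +1.
v=7: a=7^-2·(≡5), b=7^-1·(≡6) mod 7; (5|7)=-1, (6|7)=-1; (−1)^{-2·-1·3}·(-1)^-1·(-1)^-2 = -1.
v=37: a=37^1·(≡19), b=37^4·(≡36) mod 37; (19|37)=-1, (36|37)=+1; (−1)^{1·4·18}·(-1)^4·(+1)^1 = +1.
v=13: a=13^-4·(≡9), b=13^-6·(≡10) mod 13; (9|13)=+1, (10|13)=+1; (−1)^{-4·-6·6}·(+1)^-6·(+1)^-4 = +1.
v=43: a=43^0·(≡35), b=43^1·(≡23) mod 43; (35|43)=+1, (23|43)=+1; (−1)^{0·1·21}·(+1)^1·(+1)^0 = +1.
v=19: a=19^0·(≡2), b=19^-2·(≡2) mod 19; (2|19)=-1, (2|19)=-1; (−1)^{0·-2·9}·(-1)^-2·(-1)^0 = +1.
v=2: v_2(a)=-2, v_2(b)=3; units ≡ 1, 1 (mod 8); ε·ε+αω+βω = 0·0+-2·0+3·0 ≡ 0  ⇒  (a,b)_2 = +1.
Ram(185, -93310) = {7, 31}; no ℚ_7-point on the conic.

[7, 31]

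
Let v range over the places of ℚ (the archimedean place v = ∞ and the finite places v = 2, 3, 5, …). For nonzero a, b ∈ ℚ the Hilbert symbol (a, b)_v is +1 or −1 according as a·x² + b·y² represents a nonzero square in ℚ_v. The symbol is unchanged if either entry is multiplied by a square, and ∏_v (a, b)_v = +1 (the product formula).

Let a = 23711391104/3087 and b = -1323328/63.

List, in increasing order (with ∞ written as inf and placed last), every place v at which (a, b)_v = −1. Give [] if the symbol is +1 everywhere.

[2, 7]

(a, b) ≡ (9338, -144739) mod (ℚ^×)²; places V = {2, 3, 7, 17, 23, 29, 31, ∞}.
(a,b)_29: α=1, u≡11; β=1, v≡26 (mod 29); (11|29)=-1, (26|29)=-1; sign (−1)^0·-1^1·-1^1 = +1.
(a,b)_∞: sgn(9338)=+, sgn(-144739)=−, so +1.
(a,b)_17: α=2, u≡12; β=0, v≡13 (mod 17); (12|17)=-1, (13|17)=+1; sign (−1)^0·-1^0·+1^2 = +1.
(a,b)_7: α=-3, u≡1; β=-1, v≡4 (mod 7); (1|7)=+1, (4|7)=+1; sign (−1)^1·+1^-1·+1^-3 = -1.
(a,b)_31: α=2, u≡8; β=1, v≡30 (mod 31); (8|31)=+1, (30|31)=-1; sign (−1)^0·+1^1·-1^2 = +1.
(a,b)_3: α=-2, u≡2; β=-2, v≡2 (mod 3); (2|3)=-1, (2|3)=-1; sign (−1)^0·-1^-2·-1^-2 = +1.
(a,b)_2: α=7, β=6; u≡5, v≡5 (mod 8); ε(u)ε(v)=0·0, αω(v)=7·1, βω(u)=6·1; sum ≡ 1  ⇒  -1.
(a,b)_23: α=1, u≡21; β=1, v≡6 (mod 23); (21|23)=-1, (6|23)=+1; sign (−1)^1·-1^1·+1^1 = +1.
Ram(9338, -144739) = {2, 7}; no ℚ_2-point on the conic.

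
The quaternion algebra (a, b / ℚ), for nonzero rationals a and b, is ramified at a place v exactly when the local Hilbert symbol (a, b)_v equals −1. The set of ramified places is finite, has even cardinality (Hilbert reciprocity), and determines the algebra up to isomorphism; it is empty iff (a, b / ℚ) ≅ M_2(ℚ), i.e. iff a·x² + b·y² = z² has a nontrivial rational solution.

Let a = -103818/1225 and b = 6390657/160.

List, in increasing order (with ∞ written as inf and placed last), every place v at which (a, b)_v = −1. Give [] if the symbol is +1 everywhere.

Mod squares: a ≡ -858, b ≡ 2730. Check v ∈ {∞, 2, 3, 5, 7, 11, 13, 17}.
v=11: a=11^3·(≡8), b=11^0·(≡7) mod 11; (8|11)=-1, (7|11)=-1; (−1)^{3·0·5}·(-1)^0·(-1)^3 = -1.
v=5: a=5^-2·(≡3), b=5^-1·(≡1) mod 5; (3|5)=-1, (1|5)=+1; (−1)^{-2·-1·2}·(-1)^-1·(+1)^-2 = -1.
v=7: a=7^-2·(≡5), b=7^1·(≡3) mod 7; (5|7)=-1, (3|7)=-1; (−1)^{-2·1·3}·(-1)^1·(-1)^-2 = -1.
v=∞: -858 < 0 and 2730 > 0  ⇒  (a,b)_∞ = +1.
v=3: a=3^1·(≡2), b=3^5·(≡1) mod 3; (2|3)=-1, (1|3)=+1; (−1)^{1·5·1}·(-1)^5·(+1)^1 = +1.
v=17: a=17^0·(≡1), b=17^2·(≡14) mod 17; (1|17)=+1, (14|17)=-1; (−1)^{0·2·8}·(+1)^2·(-1)^0 = +1.
v=2: v_2(a)=1, v_2(b)=-5; units ≡ 3, 5 (mod 8); ε·ε+αω+βω = 1·0+1·1+-5·1 ≡ 0  ⇒  (a,b)_2 = +1.
v=13: a=13^1·(≡3), b=13^1·(≡5) mod 13; (3|13)=+1, (5|13)=-1; (−1)^{1·1·6}·(+1)^1·(-1)^1 = -1.
Ram(-858, 2730) = {5, 7, 11, 13}; no ℚ_5-point on the conic.

[5, 7, 11, 13]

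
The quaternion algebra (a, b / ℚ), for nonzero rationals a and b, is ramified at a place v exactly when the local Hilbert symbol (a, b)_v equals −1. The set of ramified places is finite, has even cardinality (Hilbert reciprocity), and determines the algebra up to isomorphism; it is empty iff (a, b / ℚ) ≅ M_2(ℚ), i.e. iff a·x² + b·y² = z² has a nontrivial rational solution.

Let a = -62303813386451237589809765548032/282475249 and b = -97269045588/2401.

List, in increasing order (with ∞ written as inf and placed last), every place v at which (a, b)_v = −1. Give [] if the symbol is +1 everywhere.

[11, 31, 37, inf]

Mod squares: a ≡ -226083, b ≡ -9349197. Check v ∈ {∞, 2, 3, 7, 11, 13, 17, 19, 31, 37}.
v=13: a=13^3·(≡9), b=13^1·(≡9) mod 13; (9|13)=+1, (9|13)=+1; (−1)^{3·1·6}·(+1)^1·(+1)^3 = +1.
v=7: a=7^-10·(≡5), b=7^-4·(≡6) mod 7; (5|7)=-1, (6|7)=-1; (−1)^{-10·-4·3}·(-1)^-4·(-1)^-10 = +1.
v=17: a=17^5·(≡12), b=17^2·(≡2) mod 17; (12|17)=-1, (2|17)=+1; (−1)^{5·2·8}·(-1)^2·(+1)^5 = +1.
v=2: v_2(a)=22, v_2(b)=2; units ≡ 5, 3 (mod 8); ε·ε+αω+βω = 0·1+22·1+2·1 ≡ 0  ⇒  (a,b)_2 = +1.
v=19: a=19^2·(≡4), b=19^1·(≡12) mod 19; (4|19)=+1, (12|19)=-1; (−1)^{2·1·9}·(+1)^1·(-1)^2 = +1.
v=37: a=37^2·(≡14), b=37^1·(≡14) mod 37; (14|37)=-1, (14|37)=-1; (−1)^{2·1·18}·(-1)^1·(-1)^2 = -1.
v=3: a=3^5·(≡2), b=3^3·(≡1) mod 3; (2|3)=-1, (1|3)=+1; (−1)^{5·3·1}·(-1)^3·(+1)^5 = +1.
v=31: a=31^3·(≡24), b=31^1·(≡3) mod 31; (24|31)=-1, (3|31)=-1; (−1)^{3·1·15}·(-1)^1·(-1)^3 = -1.
v=∞: -226083 < 0 and -9349197 < 0  ⇒  (a,b)_∞ = -1.
v=11: a=11^3·(≡8), b=11^1·(≡8) mod 11; (8|11)=-1, (8|11)=-1; (−1)^{3·1·5}·(-1)^1·(-1)^3 = -1.
|Ram(-226083, -9349197)| = 4, even; anisotropic at {11, 31, 37, ∞}.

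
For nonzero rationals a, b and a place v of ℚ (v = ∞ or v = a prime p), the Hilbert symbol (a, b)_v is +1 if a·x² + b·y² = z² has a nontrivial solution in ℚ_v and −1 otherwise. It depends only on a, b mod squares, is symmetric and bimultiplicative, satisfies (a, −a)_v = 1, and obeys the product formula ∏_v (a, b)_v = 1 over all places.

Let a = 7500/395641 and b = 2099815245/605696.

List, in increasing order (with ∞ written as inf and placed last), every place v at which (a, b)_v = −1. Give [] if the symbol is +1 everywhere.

[5, 7]

Mod squares: a ≡ 3, b ≡ 70. Check v ∈ {∞, 2, 3, 5, 7, 11, 13, 17, 23, 37}.
v=13: a=13^0·(≡1), b=13^-2·(≡11) mod 13; (1|13)=+1, (11|13)=-1; (−1)^{0·-2·6}·(+1)^-2·(-1)^0 = +1.
v=23: a=23^0·(≡18), b=23^2·(≡3) mod 23; (18|23)=+1, (3|23)=+1; (−1)^{0·2·11}·(+1)^2·(+1)^0 = +1.
v=7: a=7^0·(≡3), b=7^-1·(≡3) mod 7; (3|7)=-1, (3|7)=-1; (−1)^{0·-1·3}·(-1)^-1·(-1)^0 = -1.
v=3: a=3^1·(≡1), b=3^8·(≡1) mod 3; (1|3)=+1, (1|3)=+1; (−1)^{1·8·1}·(+1)^8·(+1)^1 = +1.
v=2: v_2(a)=2, v_2(b)=-9; units ≡ 3, 3 (mod 8); ε·ε+αω+βω = 1·1+2·1+-9·1 ≡ 0  ⇒  (a,b)_2 = +1.
v=17: a=17^-2·(≡6), b=17^0·(≡16) mod 17; (6|17)=-1, (16|17)=+1; (−1)^{-2·0·8}·(-1)^0·(+1)^-2 = +1.
v=37: a=37^-2·(≡28), b=37^0·(≡27) mod 37; (28|37)=+1, (27|37)=+1; (−1)^{-2·0·18}·(+1)^0·(+1)^-2 = +1.
v=∞: 3 > 0 and 70 > 0  ⇒  (a,b)_∞ = +1.
v=5: a=5^4·(≡2), b=5^1·(≡4) mod 5; (2|5)=-1, (4|5)=+1; (−1)^{4·1·2}·(-1)^1·(+1)^4 = -1.
v=11: a=11^0·(≡5), b=11^2·(≡1) mod 11; (5|11)=+1, (1|11)=+1; (−1)^{0·2·5}·(+1)^2·(+1)^0 = +1.
Ram(3, 70) = {5, 7}; no ℚ_5-point on the conic.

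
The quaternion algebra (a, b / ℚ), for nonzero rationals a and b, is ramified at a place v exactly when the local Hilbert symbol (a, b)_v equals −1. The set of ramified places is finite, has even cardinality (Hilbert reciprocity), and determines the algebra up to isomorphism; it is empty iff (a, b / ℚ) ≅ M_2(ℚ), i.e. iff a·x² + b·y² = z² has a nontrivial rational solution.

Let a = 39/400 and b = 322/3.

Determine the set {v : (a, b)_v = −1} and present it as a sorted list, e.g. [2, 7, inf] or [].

[2, 3]

Mod squares: a ≡ 39, b ≡ 966. Check v ∈ {∞, 2, 3, 5, 7, 13, 23}.
v=2: v_2(a)=-4, v_2(b)=1; units ≡ 7, 3 (mod 8); ε·ε+αω+βω = 1·1+-4·1+1·0 ≡ 1  ⇒  (a,b)_2 = -1.
v=3: a=3^1·(≡1), b=3^-1·(≡1) mod 3; (1|3)=+1, (1|3)=+1; (−1)^{1·-1·1}·(+1)^-1·(+1)^1 = -1.
v=23: a=23^0·(≡12), b=23^1·(≡20) mod 23; (12|23)=+1, (20|23)=-1; (−1)^{0·1·11}·(+1)^1·(-1)^0 = +1.
v=5: a=5^-2·(≡4), b=5^0·(≡4) mod 5; (4|5)=+1, (4|5)=+1; (−1)^{-2·0·2}·(+1)^0·(+1)^-2 = +1.
v=∞: 39 > 0 and 966 > 0  ⇒  (a,b)_∞ = +1.
v=13: a=13^1·(≡12), b=13^0·(≡12) mod 13; (12|13)=+1, (12|13)=+1; (−1)^{1·0·6}·(+1)^0·(+1)^1 = +1.
v=7: a=7^0·(≡4), b=7^1·(≡6) mod 7; (4|7)=+1, (6|7)=-1; (−1)^{0·1·3}·(+1)^1·(-1)^0 = +1.
(39, 966 / ℚ) ramifies at {2, 3}: a division algebra.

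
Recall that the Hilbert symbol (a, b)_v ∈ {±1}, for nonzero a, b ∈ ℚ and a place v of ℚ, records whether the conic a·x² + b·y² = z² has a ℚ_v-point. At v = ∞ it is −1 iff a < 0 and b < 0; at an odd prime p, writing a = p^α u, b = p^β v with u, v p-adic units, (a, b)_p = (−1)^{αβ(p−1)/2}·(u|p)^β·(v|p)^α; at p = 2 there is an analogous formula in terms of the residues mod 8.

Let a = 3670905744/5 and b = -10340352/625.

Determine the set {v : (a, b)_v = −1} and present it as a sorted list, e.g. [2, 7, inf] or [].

Mod squares: a ≡ 5, b ≡ -1122. Check v ∈ {∞, 2, 3, 5, 11, 17}.
v=3: a=3^8·(≡2), b=3^3·(≡1) mod 3; (2|3)=-1, (1|3)=+1; (−1)^{8·3·1}·(-1)^3·(+1)^8 = -1.
v=17: a=17^2·(≡14), b=17^1·(≡16) mod 17; (14|17)=-1, (16|17)=+1; (−1)^{2·1·8}·(-1)^1·(+1)^2 = -1.
v=∞: 5 > 0 and -1122 < 0  ⇒  (a,b)_∞ = +1.
v=11: a=11^2·(≡4), b=11^1·(≡8) mod 11; (4|11)=+1, (8|11)=-1; (−1)^{2·1·5}·(+1)^1·(-1)^2 = +1.
v=5: a=5^-1·(≡4), b=5^-4·(≡3) mod 5; (4|5)=+1, (3|5)=-1; (−1)^{-1·-4·2}·(+1)^-4·(-1)^-1 = -1.
v=2: v_2(a)=4, v_2(b)=11; units ≡ 5, 7 (mod 8); ε·ε+αω+βω = 0·1+4·0+11·1 ≡ 1  ⇒  (a,b)_2 = -1.
(5, -1122 / ℚ) ramifies at {2, 3, 5, 17}: a division algebra.

[2, 3, 5, 17]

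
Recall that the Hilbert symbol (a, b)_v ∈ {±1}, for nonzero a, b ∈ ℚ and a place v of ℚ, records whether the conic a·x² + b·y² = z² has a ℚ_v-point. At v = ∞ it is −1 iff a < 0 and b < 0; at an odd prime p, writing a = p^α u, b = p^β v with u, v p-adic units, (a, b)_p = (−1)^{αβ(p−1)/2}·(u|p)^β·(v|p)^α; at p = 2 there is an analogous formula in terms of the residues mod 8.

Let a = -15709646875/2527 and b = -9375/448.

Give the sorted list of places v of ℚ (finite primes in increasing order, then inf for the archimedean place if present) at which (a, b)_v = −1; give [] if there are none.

[2, 3, 17, inf]

Mod squares: a ≡ -332605, b ≡ -105. Check v ∈ {∞, 2, 3, 5, 7, 13, 17, 19, 23, 43}.
v=23: a=23^2·(≡19), b=23^0·(≡5) mod 23; (19|23)=-1, (5|23)=-1; (−1)^{2·0·11}·(-1)^0·(-1)^2 = +1.
v=5: a=5^5·(≡4), b=5^5·(≡4) mod 5; (4|5)=+1, (4|5)=+1; (−1)^{5·5·2}·(+1)^5·(+1)^5 = +1.
v=43: a=43^1·(≡37), b=43^0·(≡31) mod 43; (37|43)=-1, (31|43)=+1; (−1)^{1·0·21}·(-1)^0·(+1)^1 = +1.
v=3: a=3^0·(≡2), b=3^1·(≡1) mod 3; (2|3)=-1, (1|3)=+1; (−1)^{0·1·1}·(-1)^1·(+1)^0 = -1.
v=19: a=19^-2·(≡17), b=19^0·(≡1) mod 19; (17|19)=+1, (1|19)=+1; (−1)^{-2·0·9}·(+1)^0·(+1)^-2 = +1.
v=7: a=7^-1·(≡2), b=7^-1·(≡5) mod 7; (2|7)=+1, (5|7)=-1; (−1)^{-1·-1·3}·(+1)^-1·(-1)^-1 = +1.
v=2: v_2(a)=0, v_2(b)=-6; units ≡ 3, 7 (mod 8); ε·ε+αω+βω = 1·1+0·0+-6·1 ≡ 1  ⇒  (a,b)_2 = -1.
v=13: a=13^1·(≡12), b=13^0·(≡4) mod 13; (12|13)=+1, (4|13)=+1; (−1)^{1·0·6}·(+1)^0·(+1)^1 = +1.
v=17: a=17^1·(≡2), b=17^0·(≡10) mod 17; (2|17)=+1, (10|17)=-1; (−1)^{1·0·8}·(+1)^0·(-1)^1 = -1.
v=∞: -332605 < 0 and -105 < 0  ⇒  (a,b)_∞ = -1.
Ram(-332605, -105) = {2, 3, 17, ∞}; no ℚ_2-point on the conic.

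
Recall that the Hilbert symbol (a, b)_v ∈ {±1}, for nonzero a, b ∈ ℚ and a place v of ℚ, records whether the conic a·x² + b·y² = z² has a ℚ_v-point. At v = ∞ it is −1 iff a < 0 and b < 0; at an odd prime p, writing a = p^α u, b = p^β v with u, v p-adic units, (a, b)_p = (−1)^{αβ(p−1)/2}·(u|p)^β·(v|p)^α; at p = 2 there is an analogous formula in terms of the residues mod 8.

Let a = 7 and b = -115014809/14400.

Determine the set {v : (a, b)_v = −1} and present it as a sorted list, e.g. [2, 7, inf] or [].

Mod squares: a ≡ 7, b ≡ -13889. Check v ∈ {∞, 2, 3, 5, 7, 13, 17, 19, 43}.
v=19: a=19^0·(≡7), b=19^1·(≡15) mod 19; (7|19)=+1, (15|19)=-1; (−1)^{0·1·9}·(+1)^1·(-1)^0 = +1.
v=5: a=5^0·(≡2), b=5^-2·(≡1) mod 5; (2|5)=-1, (1|5)=+1; (−1)^{0·-2·2}·(-1)^-2·(+1)^0 = +1.
v=∞: 7 > 0 and -13889 < 0  ⇒  (a,b)_∞ = +1.
v=17: a=17^0·(≡7), b=17^1·(≡15) mod 17; (7|17)=-1, (15|17)=+1; (−1)^{0·1·8}·(-1)^1·(+1)^0 = -1.
v=7: a=7^1·(≡1), b=7^2·(≡6) mod 7; (1|7)=+1, (6|7)=-1; (−1)^{1·2·3}·(+1)^2·(-1)^1 = -1.
v=3: a=3^0·(≡1), b=3^-2·(≡1) mod 3; (1|3)=+1, (1|3)=+1; (−1)^{0·-2·1}·(+1)^-2·(+1)^0 = +1.
v=43: a=43^0·(≡7), b=43^1·(≡24) mod 43; (7|43)=-1, (24|43)=+1; (−1)^{0·1·21}·(-1)^1·(+1)^0 = -1.
v=13: a=13^0·(≡7), b=13^2·(≡6) mod 13; (7|13)=-1, (6|13)=-1; (−1)^{0·2·6}·(-1)^2·(-1)^0 = +1.
v=2: v_2(a)=0, v_2(b)=-6; units ≡ 7, 7 (mod 8); ε·ε+αω+βω = 1·1+0·0+-6·0 ≡ 1  ⇒  (a,b)_2 = -1.
(7, -13889 / ℚ) ramifies at {2, 7, 17, 43}: a division algebra.

[2, 7, 17, 43]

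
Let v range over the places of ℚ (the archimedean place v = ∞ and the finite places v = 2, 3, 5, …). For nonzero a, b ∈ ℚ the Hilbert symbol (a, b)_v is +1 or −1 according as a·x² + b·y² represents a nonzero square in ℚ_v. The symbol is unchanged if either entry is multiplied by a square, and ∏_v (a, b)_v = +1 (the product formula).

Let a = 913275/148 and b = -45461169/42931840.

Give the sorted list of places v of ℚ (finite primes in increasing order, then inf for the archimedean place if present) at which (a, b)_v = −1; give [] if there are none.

[2, 5, 11, 41]

(a, b) ≡ (16687, -410) mod (ℚ^×)²; places V = {2, 3, 5, 7, 11, 13, 37, 41, ∞}.
(a,b)_5: α=2, u≡2; β=-1, v≡2 (mod 5); (2|5)=-1, (2|5)=-1; sign (−1)^0·-1^-1·-1^2 = -1.
(a,b)_∞: sgn(16687)=+, sgn(-410)=−, so +1.
(a,b)_2: α=-2, β=-7; u≡7, v≡3 (mod 8); ε(u)ε(v)=1·1, αω(v)=-2·1, βω(u)=-7·0; sum ≡ 1  ⇒  -1.
(a,b)_3: α=4, u≡1; β=8, v≡1 (mod 3); (1|3)=+1, (1|3)=+1; sign (−1)^0·+1^8·+1^4 = +1.
(a,b)_41: α=1, u≡30; β=1, v≡18 (mod 41); (30|41)=-1, (18|41)=+1; sign (−1)^0·-1^1·+1^1 = -1.
(a,b)_37: α=-1, u≡1; β=-2, v≡26 (mod 37); (1|37)=+1, (26|37)=+1; sign (−1)^0·+1^-2·+1^-1 = +1.
(a,b)_11: α=1, u≡6; β=0, v≡10 (mod 11); (6|11)=-1, (10|11)=-1; sign (−1)^0·-1^0·-1^1 = -1.
(a,b)_13: α=0, u≡5; β=2, v≡7 (mod 13); (5|13)=-1, (7|13)=-1; sign (−1)^0·-1^2·-1^0 = +1.
(a,b)_7: α=0, u≡6; β=-2, v≡6 (mod 7); (6|7)=-1, (6|7)=-1; sign (−1)^0·-1^-2·-1^0 = +1.
|Ram(16687, -410)| = 4, even; anisotropic at {2, 5, 11, 41}.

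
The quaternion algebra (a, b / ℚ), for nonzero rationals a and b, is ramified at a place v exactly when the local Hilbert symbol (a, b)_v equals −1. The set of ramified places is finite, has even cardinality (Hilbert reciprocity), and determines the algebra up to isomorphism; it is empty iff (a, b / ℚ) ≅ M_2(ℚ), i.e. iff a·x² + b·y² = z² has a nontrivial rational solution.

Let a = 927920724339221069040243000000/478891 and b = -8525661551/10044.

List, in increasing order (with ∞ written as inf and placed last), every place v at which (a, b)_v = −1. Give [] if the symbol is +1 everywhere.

(a, b) ≡ (3508673, -2533289) mod (ℚ^×)²; places V = {2, 3, 5, 7, 11, 17, 19, 23, 31, 37, 43, ∞}.
(a,b)_5: α=6, u≡2; β=0, v≡1 (mod 5); (2|5)=-1, (1|5)=+1; sign (−1)^0·-1^0·+1^6 = +1.
(a,b)_23: α=3, u≡7; β=1, v≡18 (mod 23); (7|23)=-1, (18|23)=+1; sign (−1)^1·-1^1·+1^3 = +1.
(a,b)_37: α=-1, u≡31; β=0, v≡4 (mod 37); (31|37)=-1, (4|37)=+1; sign (−1)^0·-1^0·+1^-1 = +1.
(a,b)_2: α=6, β=-2; u≡1, v≡7 (mod 8); ε(u)ε(v)=0·1, αω(v)=6·0, βω(u)=-2·0; sum ≡ 0  ⇒  +1.
(a,b)_19: α=3, u≡7; β=3, v≡4 (mod 19); (7|19)=+1, (4|19)=+1; sign (−1)^1·+1^3·+1^3 = -1.
(a,b)_7: α=-1, u≡1; β=0, v≡1 (mod 7); (1|7)=+1, (1|7)=+1; sign (−1)^0·+1^0·+1^-1 = +1.
(a,b)_31: α=3, u≡19; β=-1, v≡28 (mod 31); (19|31)=+1, (28|31)=+1; sign (−1)^1·+1^-1·+1^3 = -1.
(a,b)_17: α=2, u≡13; β=3, v≡6 (mod 17); (13|17)=+1, (6|17)=-1; sign (−1)^0·+1^3·-1^2 = +1.
(a,b)_3: α=6, u≡2; β=-4, v≡1 (mod 3); (2|3)=-1, (1|3)=+1; sign (−1)^0·-1^-4·+1^6 = +1.
(a,b)_∞: sgn(3508673)=+, sgn(-2533289)=−, so +1.
(a,b)_11: α=6, u≡5; β=1, v≡2 (mod 11); (5|11)=+1, (2|11)=-1; sign (−1)^0·+1^1·-1^6 = +1.
(a,b)_43: α=-2, u≡5; β=0, v≡14 (mod 43); (5|43)=-1, (14|43)=+1; sign (−1)^0·-1^0·+1^-2 = +1.
Ram(3508673, -2533289) = {19, 31}; no ℚ_19-point on the conic.

[19, 31]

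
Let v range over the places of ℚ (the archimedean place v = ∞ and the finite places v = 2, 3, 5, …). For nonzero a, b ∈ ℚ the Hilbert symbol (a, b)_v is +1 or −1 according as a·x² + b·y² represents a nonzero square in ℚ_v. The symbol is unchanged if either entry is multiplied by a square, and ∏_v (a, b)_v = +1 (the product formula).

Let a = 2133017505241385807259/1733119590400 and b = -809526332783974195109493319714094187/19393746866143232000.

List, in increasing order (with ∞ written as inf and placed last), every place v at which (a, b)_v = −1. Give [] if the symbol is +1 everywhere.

Mod squares: a ≡ 19, b ≡ -67735. Check v ∈ {∞, 2, 3, 5, 11, 17, 19, 23, 31, 43, 47}.
v=2: v_2(a)=-14, v_2(b)=-20; units ≡ 3, 1 (mod 8); ε·ε+αω+βω = 1·0+-14·0+-20·1 ≡ 0  ⇒  (a,b)_2 = +1.
v=43: a=43^4·(≡34), b=43^6·(≡8) mod 43; (34|43)=-1, (8|43)=-1; (−1)^{4·6·21}·(-1)^6·(-1)^4 = +1.
v=3: a=3^4·(≡1), b=3^4·(≡2) mod 3; (1|3)=+1, (2|3)=-1; (−1)^{4·4·1}·(+1)^4·(-1)^4 = +1.
v=47: a=47^2·(≡41), b=47^4·(≡23) mod 47; (41|47)=-1, (23|47)=-1; (−1)^{2·4·23}·(-1)^4·(-1)^2 = +1.
v=31: a=31^2·(≡16), b=31^3·(≡25) mod 31; (16|31)=+1, (25|31)=+1; (−1)^{2·3·15}·(+1)^3·(+1)^2 = +1.
v=23: a=23^2·(≡15), b=23^3·(≡19) mod 23; (15|23)=-1, (19|23)=-1; (−1)^{2·3·11}·(-1)^3·(-1)^2 = -1.
v=∞: 19 > 0 and -67735 < 0  ⇒  (a,b)_∞ = +1.
v=5: a=5^-2·(≡4), b=5^-3·(≡3) mod 5; (4|5)=+1, (3|5)=-1; (−1)^{-2·-3·2}·(+1)^-3·(-1)^-2 = +1.
v=11: a=11^-4·(≡6), b=11^-6·(≡1) mod 11; (6|11)=-1, (1|11)=+1; (−1)^{-4·-6·5}·(-1)^-6·(+1)^-4 = +1.
v=17: a=17^-2·(≡13), b=17^-4·(≡3) mod 17; (13|17)=+1, (3|17)=-1; (−1)^{-2·-4·8}·(+1)^-4·(-1)^-2 = +1.
v=19: a=19^3·(≡5), b=19^7·(≡7) mod 19; (5|19)=+1, (7|19)=+1; (−1)^{3·7·9}·(+1)^7·(+1)^3 = -1.
Ram(19, -67735) = {19, 23}; no ℚ_19-point on the conic.

[19, 23]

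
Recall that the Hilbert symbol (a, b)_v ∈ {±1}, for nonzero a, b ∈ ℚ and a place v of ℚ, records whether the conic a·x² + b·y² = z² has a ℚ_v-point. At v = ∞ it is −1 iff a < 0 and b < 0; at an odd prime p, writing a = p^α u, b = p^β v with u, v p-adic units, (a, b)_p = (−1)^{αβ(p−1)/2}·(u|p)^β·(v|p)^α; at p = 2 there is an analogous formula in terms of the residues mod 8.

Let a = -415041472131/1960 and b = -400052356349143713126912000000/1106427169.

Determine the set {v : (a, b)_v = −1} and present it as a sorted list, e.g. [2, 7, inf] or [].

[2, 3, 5, inf]

Mod squares: a ≡ -1677390, b ≡ -8602. Check v ∈ {∞, 2, 3, 5, 7, 11, 13, 17, 23, 29, 31, 37}.
v=11: a=11^5·(≡5), b=11^7·(≡6) mod 11; (5|11)=+1, (6|11)=-1; (−1)^{5·7·5}·(+1)^7·(-1)^5 = +1.
v=17: a=17^1·(≡9), b=17^3·(≡8) mod 17; (9|17)=+1, (8|17)=+1; (−1)^{1·3·8}·(+1)^3·(+1)^1 = +1.
v=5: a=5^-1·(≡2), b=5^6·(≡3) mod 5; (2|5)=-1, (3|5)=-1; (−1)^{-1·6·2}·(-1)^6·(-1)^-1 = -1.
v=2: v_2(a)=-3, v_2(b)=15; units ≡ 1, 3 (mod 8); ε·ε+αω+βω = 0·1+-3·1+15·0 ≡ 1  ⇒  (a,b)_2 = -1.
v=31: a=31^0·(≡5), b=31^-2·(≡14) mod 31; (5|31)=+1, (14|31)=+1; (−1)^{0·-2·15}·(+1)^-2·(+1)^0 = +1.
v=37: a=37^0·(≡23), b=37^-2·(≡2) mod 37; (23|37)=-1, (2|37)=-1; (−1)^{0·-2·18}·(-1)^-2·(-1)^0 = +1.
v=7: a=7^-2·(≡3), b=7^2·(≡2) mod 7; (3|7)=-1, (2|7)=+1; (−1)^{-2·2·3}·(-1)^2·(+1)^-2 = +1.
v=29: a=29^0·(≡5), b=29^-2·(≡15) mod 29; (5|29)=+1, (15|29)=-1; (−1)^{0·-2·14}·(+1)^-2·(-1)^0 = +1.
v=3: a=3^1·(≡1), b=3^4·(≡2) mod 3; (1|3)=+1, (2|3)=-1; (−1)^{1·4·1}·(+1)^4·(-1)^1 = -1.
v=23: a=23^1·(≡9), b=23^3·(≡15) mod 23; (9|23)=+1, (15|23)=-1; (−1)^{1·3·11}·(+1)^3·(-1)^1 = +1.
v=13: a=13^3·(≡7), b=13^2·(≡4) mod 13; (7|13)=-1, (4|13)=+1; (−1)^{3·2·6}·(-1)^2·(+1)^3 = +1.
v=∞: -1677390 < 0 and -8602 < 0  ⇒  (a,b)_∞ = -1.
|Ram(-1677390, -8602)| = 4, even; anisotropic at {2, 3, 5, ∞}.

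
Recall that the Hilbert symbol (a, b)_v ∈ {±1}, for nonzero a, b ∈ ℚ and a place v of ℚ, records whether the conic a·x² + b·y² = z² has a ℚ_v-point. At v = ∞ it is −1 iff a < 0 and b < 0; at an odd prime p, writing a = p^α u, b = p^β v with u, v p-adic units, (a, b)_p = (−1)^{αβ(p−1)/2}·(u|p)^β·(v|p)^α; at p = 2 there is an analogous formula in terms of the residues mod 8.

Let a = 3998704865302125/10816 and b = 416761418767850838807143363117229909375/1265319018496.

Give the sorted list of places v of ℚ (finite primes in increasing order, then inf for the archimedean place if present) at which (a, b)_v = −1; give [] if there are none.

(a, b) ≡ (108965, 4685495) mod (ℚ^×)²; places V = {2, 3, 5, 7, 11, 13, 17, 19, 31, 37, 43, ∞}.
(a,b)_31: α=1, u≡30; β=3, v≡28 (mod 31); (30|31)=-1, (28|31)=+1; sign (−1)^1·-1^3·+1^1 = +1.
(a,b)_3: α=8, u≡2; β=14, v≡2 (mod 3); (2|3)=-1, (2|3)=-1; sign (−1)^0·-1^14·-1^8 = +1.
(a,b)_19: α=1, u≡1; β=3, v≡4 (mod 19); (1|19)=+1, (4|19)=+1; sign (−1)^1·+1^3·+1^1 = -1.
(a,b)_11: α=2, u≡6; β=6, v≡5 (mod 11); (6|11)=-1, (5|11)=+1; sign (−1)^0·-1^6·+1^2 = +1.
(a,b)_2: α=-6, β=-18; u≡5, v≡7 (mod 8); ε(u)ε(v)=0·1, αω(v)=-6·0, βω(u)=-18·1; sum ≡ 0  ⇒  +1.
(a,b)_17: α=0, u≡5; β=2, v≡10 (mod 17); (5|17)=-1, (10|17)=-1; sign (−1)^0·-1^2·-1^0 = +1.
(a,b)_13: α=-2, u≡9; β=-6, v≡12 (mod 13); (9|13)=+1, (12|13)=+1; sign (−1)^0·+1^-6·+1^-2 = +1.
(a,b)_7: α=0, u≡6; β=2, v≡3 (mod 7); (6|7)=-1, (3|7)=-1; sign (−1)^0·-1^2·-1^0 = +1.
(a,b)_43: α=2, u≡19; β=5, v≡20 (mod 43); (19|43)=-1, (20|43)=-1; sign (−1)^0·-1^5·-1^2 = -1.
(a,b)_37: α=1, u≡13; β=1, v≡33 (mod 37); (13|37)=-1, (33|37)=+1; sign (−1)^0·-1^1·+1^1 = -1.
(a,b)_∞: sgn(108965)=+, sgn(4685495)=+, so +1.
(a,b)_5: α=3, u≡2; β=5, v≡1 (mod 5); (2|5)=-1, (1|5)=+1; sign (−1)^0·-1^5·+1^3 = -1.
|Ram(108965, 4685495)| = 4, even; anisotropic at {5, 19, 37, 43}.

[5, 19, 37, 43]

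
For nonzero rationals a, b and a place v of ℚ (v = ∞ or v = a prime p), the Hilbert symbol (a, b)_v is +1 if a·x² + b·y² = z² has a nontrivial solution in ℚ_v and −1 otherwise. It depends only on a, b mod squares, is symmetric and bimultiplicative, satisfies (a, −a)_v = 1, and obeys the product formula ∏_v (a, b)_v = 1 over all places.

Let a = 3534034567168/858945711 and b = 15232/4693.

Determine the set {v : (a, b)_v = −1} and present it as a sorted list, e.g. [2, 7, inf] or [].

(a, b) ≡ (9282, 3094) mod (ℚ^×)²; places V = {2, 3, 7, 13, 17, 19, ∞}.
(a,b)_∞: sgn(9282)=+, sgn(3094)=+, so +1.
(a,b)_3: α=-1, u≡1; β=0, v≡1 (mod 3); (1|3)=+1, (1|3)=+1; sign (−1)^0·+1^0·+1^-1 = +1.
(a,b)_13: α=-3, u≡1; β=-1, v≡10 (mod 13); (1|13)=+1, (10|13)=+1; sign (−1)^0·+1^-1·+1^-3 = +1.
(a,b)_2: α=21, β=7; u≡1, v≡3 (mod 8); ε(u)ε(v)=0·1, αω(v)=21·1, βω(u)=7·0; sum ≡ 1  ⇒  -1.
(a,b)_19: α=-4, u≡13; β=-2, v≡1 (mod 19); (13|19)=-1, (1|19)=+1; sign (−1)^0·-1^-2·+1^-4 = +1.
(a,b)_17: α=3, u≡9; β=1, v≡12 (mod 17); (9|17)=+1, (12|17)=-1; sign (−1)^0·+1^1·-1^3 = -1.
(a,b)_7: α=3, u≡6; β=1, v≡2 (mod 7); (6|7)=-1, (2|7)=+1; sign (−1)^1·-1^1·+1^3 = +1.
|Ram(9282, 3094)| = 2, even; anisotropic at {2, 17}.

[2, 17]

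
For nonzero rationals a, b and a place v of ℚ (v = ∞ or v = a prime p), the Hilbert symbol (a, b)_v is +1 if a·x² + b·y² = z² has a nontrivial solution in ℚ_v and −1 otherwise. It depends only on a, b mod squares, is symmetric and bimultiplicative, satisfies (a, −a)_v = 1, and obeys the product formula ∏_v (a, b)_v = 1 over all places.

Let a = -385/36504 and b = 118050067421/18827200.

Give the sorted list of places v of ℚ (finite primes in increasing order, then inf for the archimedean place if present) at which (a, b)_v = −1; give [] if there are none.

Mod squares: a ≡ -2310, b ≡ 30107. Check v ∈ {∞, 2, 3, 5, 7, 11, 13, 17, 23, 31, 41}.
v=31: a=31^0·(≡12), b=31^2·(≡13) mod 31; (12|31)=-1, (13|31)=-1; (−1)^{0·2·15}·(-1)^2·(-1)^0 = +1.
v=23: a=23^0·(≡2), b=23^1·(≡20) mod 23; (2|23)=+1, (20|23)=-1; (−1)^{0·1·11}·(+1)^1·(-1)^0 = +1.
v=17: a=17^0·(≡8), b=17^1·(≡14) mod 17; (8|17)=+1, (14|17)=-1; (−1)^{0·1·8}·(+1)^1·(-1)^0 = +1.
v=13: a=13^-2·(≡12), b=13^4·(≡1) mod 13; (12|13)=+1, (1|13)=+1; (−1)^{-2·4·6}·(+1)^4·(+1)^-2 = +1.
v=2: v_2(a)=-3, v_2(b)=-6; units ≡ 5, 3 (mod 8); ε·ε+αω+βω = 0·1+-3·1+-6·1 ≡ 1  ⇒  (a,b)_2 = -1.
v=41: a=41^0·(≡34), b=41^-2·(≡24) mod 41; (34|41)=-1, (24|41)=-1; (−1)^{0·-2·20}·(-1)^-2·(-1)^0 = +1.
v=3: a=3^-3·(≡1), b=3^0·(≡2) mod 3; (1|3)=+1, (2|3)=-1; (−1)^{-3·0·1}·(+1)^0·(-1)^-3 = -1.
v=11: a=11^1·(≡7), b=11^1·(≡3) mod 11; (7|11)=-1, (3|11)=+1; (−1)^{1·1·5}·(-1)^1·(+1)^1 = +1.
v=5: a=5^1·(≡2), b=5^-2·(≡2) mod 5; (2|5)=-1, (2|5)=-1; (−1)^{1·-2·2}·(-1)^-2·(-1)^1 = -1.
v=∞: -2310 < 0 and 30107 > 0  ⇒  (a,b)_∞ = +1.
v=7: a=7^1·(≡6), b=7^-1·(≡5) mod 7; (6|7)=-1, (5|7)=-1; (−1)^{1·-1·3}·(-1)^-1·(-1)^1 = -1.
|Ram(-2310, 30107)| = 4, even; anisotropic at {2, 3, 5, 7}.

[2, 3, 5, 7]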